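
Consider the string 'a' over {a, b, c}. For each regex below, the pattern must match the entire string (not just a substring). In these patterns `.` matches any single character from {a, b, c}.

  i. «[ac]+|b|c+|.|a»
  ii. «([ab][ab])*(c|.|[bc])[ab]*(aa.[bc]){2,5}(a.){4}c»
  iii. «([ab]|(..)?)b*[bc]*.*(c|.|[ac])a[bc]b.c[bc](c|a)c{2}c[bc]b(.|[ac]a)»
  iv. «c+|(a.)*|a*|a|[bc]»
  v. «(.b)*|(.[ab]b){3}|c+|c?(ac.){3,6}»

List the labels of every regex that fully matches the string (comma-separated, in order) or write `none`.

i, iv

i → match
ii → no match — must end with 'c'
iii → no match
iv → match
v → no match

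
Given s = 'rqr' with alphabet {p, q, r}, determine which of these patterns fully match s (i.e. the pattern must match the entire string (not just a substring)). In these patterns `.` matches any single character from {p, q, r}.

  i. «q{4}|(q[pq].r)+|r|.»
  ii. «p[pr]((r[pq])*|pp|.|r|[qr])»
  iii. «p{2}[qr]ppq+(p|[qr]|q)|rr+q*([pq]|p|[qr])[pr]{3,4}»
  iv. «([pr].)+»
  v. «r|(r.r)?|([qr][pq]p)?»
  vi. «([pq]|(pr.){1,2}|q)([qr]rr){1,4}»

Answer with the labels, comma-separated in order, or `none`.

v

i → no match
ii → no match — must start with 'p'
iii → no match
iv → no match
v → match
vi → no match — must end with 'rr'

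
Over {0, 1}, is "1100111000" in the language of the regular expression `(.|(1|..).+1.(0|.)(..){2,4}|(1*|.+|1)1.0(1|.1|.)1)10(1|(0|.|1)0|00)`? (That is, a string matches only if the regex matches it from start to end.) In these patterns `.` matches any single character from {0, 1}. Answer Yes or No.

Yes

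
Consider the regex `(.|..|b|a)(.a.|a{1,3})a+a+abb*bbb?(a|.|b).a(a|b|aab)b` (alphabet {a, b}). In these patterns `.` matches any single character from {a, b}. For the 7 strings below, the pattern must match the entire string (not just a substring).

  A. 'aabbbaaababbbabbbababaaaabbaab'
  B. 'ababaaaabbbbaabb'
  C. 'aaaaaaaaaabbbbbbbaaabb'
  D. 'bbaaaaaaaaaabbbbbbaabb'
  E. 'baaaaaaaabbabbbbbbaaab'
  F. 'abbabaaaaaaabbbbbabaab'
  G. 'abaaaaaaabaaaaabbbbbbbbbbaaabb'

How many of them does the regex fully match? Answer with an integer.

A → no match
B → match
C → match
D → match
E → no match
F → match
G → no match
Total matched: 4

4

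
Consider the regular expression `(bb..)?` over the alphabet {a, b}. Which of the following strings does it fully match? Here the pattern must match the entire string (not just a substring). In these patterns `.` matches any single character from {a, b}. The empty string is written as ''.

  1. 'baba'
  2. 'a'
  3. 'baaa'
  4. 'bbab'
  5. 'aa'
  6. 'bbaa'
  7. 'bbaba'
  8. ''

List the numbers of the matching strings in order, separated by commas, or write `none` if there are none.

4, 6, 8

1. 'baba' → no match
2. 'a' → no match
3. 'baaa' → no match
4. 'bbab' → match
5. 'aa' → no match
6. 'bbaa' → match
7. 'bbaba' → no match
8. '' → match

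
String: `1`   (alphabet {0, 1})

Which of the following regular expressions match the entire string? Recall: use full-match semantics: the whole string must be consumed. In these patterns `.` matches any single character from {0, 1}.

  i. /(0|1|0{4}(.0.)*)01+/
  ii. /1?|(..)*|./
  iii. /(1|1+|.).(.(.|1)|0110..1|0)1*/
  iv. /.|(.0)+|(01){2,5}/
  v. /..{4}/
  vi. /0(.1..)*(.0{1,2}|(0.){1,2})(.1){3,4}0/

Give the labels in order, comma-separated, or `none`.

ii, iv

i → no match
ii → match
iii → no match
iv → match
v → no match
vi → no match — must start with `0`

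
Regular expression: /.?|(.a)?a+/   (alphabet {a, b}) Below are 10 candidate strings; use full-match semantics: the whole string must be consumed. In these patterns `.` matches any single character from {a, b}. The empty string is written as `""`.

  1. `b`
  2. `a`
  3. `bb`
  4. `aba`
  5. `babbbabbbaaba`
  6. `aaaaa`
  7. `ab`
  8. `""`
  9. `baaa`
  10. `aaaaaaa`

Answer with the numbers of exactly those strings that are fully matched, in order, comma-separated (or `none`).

1, 2, 6, 8, 9, 10

1 → match
2 → match
3 → no match
4 → no match
5 → no match
6 → match
7 → no match
8 → match
9 → match
10 → match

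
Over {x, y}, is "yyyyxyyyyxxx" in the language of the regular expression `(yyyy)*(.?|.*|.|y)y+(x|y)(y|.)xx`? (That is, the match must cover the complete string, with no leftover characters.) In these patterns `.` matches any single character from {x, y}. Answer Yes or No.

Yes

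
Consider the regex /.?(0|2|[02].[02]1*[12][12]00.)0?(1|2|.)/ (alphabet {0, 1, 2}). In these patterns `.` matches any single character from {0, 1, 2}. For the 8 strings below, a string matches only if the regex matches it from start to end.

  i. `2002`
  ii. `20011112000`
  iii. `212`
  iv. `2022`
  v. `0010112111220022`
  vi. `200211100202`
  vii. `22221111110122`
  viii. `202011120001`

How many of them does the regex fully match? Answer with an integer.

3

i → match
ii → no match
iii → no match
iv → no match
v → no match
vi → match
vii → no match
viii → match
Total matched: 3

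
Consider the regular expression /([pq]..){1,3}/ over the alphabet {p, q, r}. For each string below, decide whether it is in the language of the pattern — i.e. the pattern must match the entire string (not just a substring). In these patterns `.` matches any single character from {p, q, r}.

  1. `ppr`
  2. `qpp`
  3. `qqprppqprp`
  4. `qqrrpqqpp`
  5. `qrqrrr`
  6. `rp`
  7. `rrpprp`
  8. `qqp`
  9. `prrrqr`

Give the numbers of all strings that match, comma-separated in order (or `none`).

1 → match
2 → match
3 → no match
4 → no match
5 → no match
6 → no match
7 → no match
8 → match
9 → no match

1, 2, 8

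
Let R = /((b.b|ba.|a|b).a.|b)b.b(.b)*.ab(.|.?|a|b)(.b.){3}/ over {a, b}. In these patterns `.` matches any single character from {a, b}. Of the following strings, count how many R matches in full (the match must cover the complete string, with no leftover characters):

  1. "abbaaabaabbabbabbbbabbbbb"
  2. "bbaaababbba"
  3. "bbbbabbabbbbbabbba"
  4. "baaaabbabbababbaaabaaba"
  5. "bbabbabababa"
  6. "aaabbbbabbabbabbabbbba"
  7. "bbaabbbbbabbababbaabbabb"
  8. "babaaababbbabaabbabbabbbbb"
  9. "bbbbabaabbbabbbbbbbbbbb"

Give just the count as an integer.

3

1 → no match
2 → no match
3 → no match
4 → no match
5 → no match
6 → match
7 → match
8 → match
9 → no match
Total matched: 3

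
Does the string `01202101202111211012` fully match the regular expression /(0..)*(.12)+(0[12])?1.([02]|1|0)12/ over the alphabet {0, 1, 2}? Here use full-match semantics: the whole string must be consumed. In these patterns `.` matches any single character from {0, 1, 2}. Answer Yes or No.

Yes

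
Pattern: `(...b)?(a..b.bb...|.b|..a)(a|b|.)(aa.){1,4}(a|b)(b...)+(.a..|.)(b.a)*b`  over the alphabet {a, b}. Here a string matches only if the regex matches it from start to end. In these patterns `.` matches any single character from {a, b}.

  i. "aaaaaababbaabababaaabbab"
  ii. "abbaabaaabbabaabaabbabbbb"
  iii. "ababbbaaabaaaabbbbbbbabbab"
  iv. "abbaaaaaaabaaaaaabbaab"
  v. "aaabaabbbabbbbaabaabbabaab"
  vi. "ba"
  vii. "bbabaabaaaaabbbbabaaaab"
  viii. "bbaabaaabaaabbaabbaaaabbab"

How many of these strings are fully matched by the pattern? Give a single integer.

5

i → match
ii → no match
iii → match
iv → match
v → match
vi → no match — must end with "b"
vii → match
viii → no match
Total matched: 5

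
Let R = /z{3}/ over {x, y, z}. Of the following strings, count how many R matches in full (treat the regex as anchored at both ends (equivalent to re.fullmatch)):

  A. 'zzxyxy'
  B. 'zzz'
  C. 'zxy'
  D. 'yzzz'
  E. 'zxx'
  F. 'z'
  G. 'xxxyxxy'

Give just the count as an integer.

1

A → no match — must end with 'z'
B → match
C → no match — must end with 'z'
D → no match — must start with 'z'
E → no match — must end with 'z'
F → no match
G → no match — must start with 'z'
Total matched: 1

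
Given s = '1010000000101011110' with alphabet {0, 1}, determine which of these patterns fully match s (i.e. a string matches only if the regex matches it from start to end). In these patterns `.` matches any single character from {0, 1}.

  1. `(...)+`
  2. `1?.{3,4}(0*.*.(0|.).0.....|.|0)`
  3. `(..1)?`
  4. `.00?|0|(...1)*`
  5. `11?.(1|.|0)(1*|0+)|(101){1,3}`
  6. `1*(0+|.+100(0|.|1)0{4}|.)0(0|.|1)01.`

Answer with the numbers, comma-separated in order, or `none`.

2

1 → no match
2 → match
3 → no match
4 → no match
5 → no match
6 → no match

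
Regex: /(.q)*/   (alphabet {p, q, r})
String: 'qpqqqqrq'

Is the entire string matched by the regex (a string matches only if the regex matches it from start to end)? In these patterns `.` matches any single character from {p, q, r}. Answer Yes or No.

No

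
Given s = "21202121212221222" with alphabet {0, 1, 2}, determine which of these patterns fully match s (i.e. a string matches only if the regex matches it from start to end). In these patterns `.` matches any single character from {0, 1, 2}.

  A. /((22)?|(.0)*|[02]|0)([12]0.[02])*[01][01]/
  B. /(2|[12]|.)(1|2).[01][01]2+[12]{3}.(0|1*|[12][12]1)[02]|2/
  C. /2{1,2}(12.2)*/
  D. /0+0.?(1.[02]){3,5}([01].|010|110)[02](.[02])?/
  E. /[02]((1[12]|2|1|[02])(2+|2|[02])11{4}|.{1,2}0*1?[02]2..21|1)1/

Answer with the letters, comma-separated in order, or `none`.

A → no match
B → no match
C → match
D → no match — must start with "0"
E → no match — must end with "1"

C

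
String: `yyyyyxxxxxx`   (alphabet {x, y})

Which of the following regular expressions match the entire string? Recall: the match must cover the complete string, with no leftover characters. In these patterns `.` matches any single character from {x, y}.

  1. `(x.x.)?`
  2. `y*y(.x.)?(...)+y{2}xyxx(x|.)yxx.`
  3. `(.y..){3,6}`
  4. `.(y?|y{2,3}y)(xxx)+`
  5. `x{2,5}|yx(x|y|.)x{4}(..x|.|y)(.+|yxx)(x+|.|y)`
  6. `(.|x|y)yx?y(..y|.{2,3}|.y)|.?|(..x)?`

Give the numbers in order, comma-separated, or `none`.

4

1 → no match
2 → no match
3 → no match
4 → match
5 → no match
6 → no match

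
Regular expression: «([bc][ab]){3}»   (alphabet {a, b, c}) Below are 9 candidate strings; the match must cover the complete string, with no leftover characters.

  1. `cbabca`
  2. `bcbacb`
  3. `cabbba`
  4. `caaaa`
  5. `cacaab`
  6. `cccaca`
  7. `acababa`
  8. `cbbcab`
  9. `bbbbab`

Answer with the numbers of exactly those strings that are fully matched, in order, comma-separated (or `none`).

3

1. `cbabca` → no match
2. `bcbacb` → no match
3. `cabbba` → match
4. `caaaa` → no match
5. `cacaab` → no match
6. `cccaca` → no match
7. `acababa` → no match
8. `cbbcab` → no match
9. `bbbbab` → no match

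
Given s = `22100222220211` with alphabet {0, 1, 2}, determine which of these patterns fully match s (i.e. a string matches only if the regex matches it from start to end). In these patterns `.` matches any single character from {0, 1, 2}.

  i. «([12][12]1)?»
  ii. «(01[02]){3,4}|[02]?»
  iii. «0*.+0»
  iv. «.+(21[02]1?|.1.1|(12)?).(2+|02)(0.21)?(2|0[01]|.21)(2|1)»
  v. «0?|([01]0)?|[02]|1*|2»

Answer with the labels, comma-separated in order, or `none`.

i → no match
ii → no match
iii → no match — must end with `0`
iv → match
v → no match

iv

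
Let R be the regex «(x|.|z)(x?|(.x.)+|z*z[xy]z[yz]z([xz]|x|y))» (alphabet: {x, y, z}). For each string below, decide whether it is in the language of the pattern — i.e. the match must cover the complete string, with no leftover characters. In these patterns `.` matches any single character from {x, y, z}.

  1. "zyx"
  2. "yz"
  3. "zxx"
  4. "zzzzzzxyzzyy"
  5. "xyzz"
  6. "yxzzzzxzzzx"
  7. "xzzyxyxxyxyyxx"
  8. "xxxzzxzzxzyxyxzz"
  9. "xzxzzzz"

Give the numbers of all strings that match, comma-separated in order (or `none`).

1 → no match
2 → no match
3 → no match
4 → no match
5 → no match
6 → no match
7 → no match
8 → no match
9 → match

9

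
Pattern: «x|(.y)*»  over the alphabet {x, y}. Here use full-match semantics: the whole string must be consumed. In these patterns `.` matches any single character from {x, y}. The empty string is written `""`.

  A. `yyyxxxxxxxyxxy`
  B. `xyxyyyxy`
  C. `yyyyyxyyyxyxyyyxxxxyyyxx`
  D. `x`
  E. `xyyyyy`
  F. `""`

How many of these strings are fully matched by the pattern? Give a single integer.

4

A → no match
B → match
C → no match
D → match
E → match
F → match
Total matched: 4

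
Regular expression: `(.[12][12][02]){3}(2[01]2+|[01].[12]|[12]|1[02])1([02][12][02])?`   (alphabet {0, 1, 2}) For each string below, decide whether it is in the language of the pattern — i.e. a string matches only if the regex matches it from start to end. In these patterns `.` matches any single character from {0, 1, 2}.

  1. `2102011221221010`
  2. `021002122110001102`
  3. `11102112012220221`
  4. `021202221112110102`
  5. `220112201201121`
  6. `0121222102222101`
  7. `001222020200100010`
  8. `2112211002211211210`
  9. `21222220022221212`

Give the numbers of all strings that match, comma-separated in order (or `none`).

3, 9

1 → no match
2 → no match
3 → match
4 → no match
5 → no match
6 → no match
7 → no match
8 → no match
9 → match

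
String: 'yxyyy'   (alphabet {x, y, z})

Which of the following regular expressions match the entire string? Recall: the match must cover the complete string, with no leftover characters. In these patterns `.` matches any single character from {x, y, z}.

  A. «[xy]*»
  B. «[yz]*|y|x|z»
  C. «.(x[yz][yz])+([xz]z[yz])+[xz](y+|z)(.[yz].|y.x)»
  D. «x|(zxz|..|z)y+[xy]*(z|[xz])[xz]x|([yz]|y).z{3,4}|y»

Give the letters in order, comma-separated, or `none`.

A → match
B → no match
C → no match
D → no match

A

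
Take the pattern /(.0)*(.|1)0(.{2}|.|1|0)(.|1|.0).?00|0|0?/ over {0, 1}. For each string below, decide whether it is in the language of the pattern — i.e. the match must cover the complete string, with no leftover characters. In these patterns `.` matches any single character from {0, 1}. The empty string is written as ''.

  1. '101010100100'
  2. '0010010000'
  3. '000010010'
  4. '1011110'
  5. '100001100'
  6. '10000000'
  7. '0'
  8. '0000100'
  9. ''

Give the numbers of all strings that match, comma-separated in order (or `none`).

1, 2, 5, 6, 7, 8, 9

1 → match
2 → match
3 → no match
4 → no match
5 → match
6 → match
7 → match
8 → match
9 → match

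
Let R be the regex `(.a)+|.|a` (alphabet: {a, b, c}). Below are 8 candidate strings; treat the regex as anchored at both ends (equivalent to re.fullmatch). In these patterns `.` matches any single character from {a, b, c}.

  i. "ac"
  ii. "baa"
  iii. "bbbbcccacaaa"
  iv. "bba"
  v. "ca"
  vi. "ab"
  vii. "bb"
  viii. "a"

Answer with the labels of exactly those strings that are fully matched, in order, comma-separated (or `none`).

i → no match
ii → no match
iii → no match
iv → no match
v → match
vi → no match
vii → no match
viii → match

v, viii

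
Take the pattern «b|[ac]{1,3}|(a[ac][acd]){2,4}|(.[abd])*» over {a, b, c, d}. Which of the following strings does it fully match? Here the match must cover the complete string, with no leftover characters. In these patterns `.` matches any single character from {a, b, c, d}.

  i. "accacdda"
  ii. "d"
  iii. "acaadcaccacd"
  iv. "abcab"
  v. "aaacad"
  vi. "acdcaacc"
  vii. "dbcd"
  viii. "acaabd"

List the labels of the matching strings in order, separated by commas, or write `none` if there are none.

i. "accacdda" → no match
ii. "d" → no match
iii. "acaadcaccacd" → no match
iv. "abcab" → no match
v. "aaacad" → no match
vi. "acdcaacc" → no match
vii. "dbcd" → match
viii. "acaabd" → no match

vii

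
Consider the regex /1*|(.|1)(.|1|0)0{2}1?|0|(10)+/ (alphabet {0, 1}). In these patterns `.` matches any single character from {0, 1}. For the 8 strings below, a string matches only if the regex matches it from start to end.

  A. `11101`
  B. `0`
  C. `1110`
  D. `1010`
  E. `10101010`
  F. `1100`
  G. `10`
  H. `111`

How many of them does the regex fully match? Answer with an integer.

6

A → no match
B → match
C → no match
D → match
E → match
F → match
G → match
H → match
Total matched: 6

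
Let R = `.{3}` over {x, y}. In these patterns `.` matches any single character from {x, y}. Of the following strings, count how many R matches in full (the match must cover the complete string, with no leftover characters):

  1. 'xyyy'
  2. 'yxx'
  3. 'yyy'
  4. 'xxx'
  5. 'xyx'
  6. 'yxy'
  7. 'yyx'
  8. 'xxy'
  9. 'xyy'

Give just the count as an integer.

1 → no match
2 → match
3 → match
4 → match
5 → match
6 → match
7 → match
8 → match
9 → match
Total matched: 8

8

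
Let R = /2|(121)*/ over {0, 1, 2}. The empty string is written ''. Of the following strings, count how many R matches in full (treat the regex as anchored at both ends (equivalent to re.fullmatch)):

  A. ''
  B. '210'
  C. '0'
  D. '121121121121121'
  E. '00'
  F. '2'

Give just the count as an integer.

3

A → match
B → no match
C → no match
D → match
E → no match
F → match
Total matched: 3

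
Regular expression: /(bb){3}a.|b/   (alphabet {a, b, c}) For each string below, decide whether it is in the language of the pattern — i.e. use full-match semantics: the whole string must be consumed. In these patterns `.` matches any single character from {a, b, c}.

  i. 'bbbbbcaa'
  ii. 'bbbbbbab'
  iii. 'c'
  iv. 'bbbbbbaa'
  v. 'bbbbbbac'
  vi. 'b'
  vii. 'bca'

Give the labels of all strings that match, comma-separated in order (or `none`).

ii, iv, v, vi

i → no match
ii → match
iii → no match
iv → match
v → match
vi → match
vii → no match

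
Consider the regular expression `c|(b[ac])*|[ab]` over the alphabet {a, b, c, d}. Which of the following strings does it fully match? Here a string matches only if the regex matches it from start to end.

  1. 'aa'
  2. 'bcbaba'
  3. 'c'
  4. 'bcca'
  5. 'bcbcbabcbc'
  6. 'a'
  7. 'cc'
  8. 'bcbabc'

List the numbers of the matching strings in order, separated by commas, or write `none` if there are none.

2, 3, 5, 6, 8

1 → no match
2 → match
3 → match
4 → no match
5 → match
6 → match
7 → no match
8 → match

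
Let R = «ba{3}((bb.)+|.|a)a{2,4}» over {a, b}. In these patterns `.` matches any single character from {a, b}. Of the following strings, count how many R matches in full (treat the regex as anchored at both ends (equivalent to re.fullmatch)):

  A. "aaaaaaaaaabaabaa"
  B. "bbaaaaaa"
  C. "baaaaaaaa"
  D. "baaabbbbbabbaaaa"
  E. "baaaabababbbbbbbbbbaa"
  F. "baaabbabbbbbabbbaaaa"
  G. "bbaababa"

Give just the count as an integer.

A → no match — must start with "ba"
B → no match — must start with "ba"
C → match
D → match
E → no match
F → match
G → no match — must start with "ba"
Total matched: 3

3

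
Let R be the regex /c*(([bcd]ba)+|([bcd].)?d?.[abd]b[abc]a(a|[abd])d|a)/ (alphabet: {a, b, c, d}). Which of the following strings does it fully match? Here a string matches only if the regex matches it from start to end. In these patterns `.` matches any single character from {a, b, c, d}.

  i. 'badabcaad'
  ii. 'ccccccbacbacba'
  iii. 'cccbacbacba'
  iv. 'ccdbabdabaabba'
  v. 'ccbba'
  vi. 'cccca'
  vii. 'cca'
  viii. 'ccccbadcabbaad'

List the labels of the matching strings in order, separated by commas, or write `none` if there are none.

i. 'badabcaad' → match
ii → match
iii. 'cccbacbacba' → match
iv → no match
v. 'ccbba' → match
vi. 'cccca' → match
vii. 'cca' → match
viii → match

i, ii, iii, v, vi, vii, viii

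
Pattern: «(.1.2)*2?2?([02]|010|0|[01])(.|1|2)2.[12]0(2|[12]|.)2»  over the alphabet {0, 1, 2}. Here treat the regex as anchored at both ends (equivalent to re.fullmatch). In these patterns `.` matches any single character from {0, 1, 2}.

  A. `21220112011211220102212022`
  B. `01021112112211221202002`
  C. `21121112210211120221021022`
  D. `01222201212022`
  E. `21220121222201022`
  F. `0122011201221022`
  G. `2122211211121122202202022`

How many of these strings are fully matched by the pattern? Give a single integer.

A → match
B → no match
C → no match
D → match
E → no match
F → match
G → match
Total matched: 4

4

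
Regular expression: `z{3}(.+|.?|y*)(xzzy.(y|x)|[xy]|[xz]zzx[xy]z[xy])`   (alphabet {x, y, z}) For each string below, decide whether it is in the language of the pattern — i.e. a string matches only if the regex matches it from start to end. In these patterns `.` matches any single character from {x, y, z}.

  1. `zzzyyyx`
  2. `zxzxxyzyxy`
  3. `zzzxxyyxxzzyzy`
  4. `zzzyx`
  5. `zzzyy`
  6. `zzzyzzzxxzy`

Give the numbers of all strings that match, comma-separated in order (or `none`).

1 → match
2 → no match
3 → match
4 → match
5 → match
6 → match

1, 3, 4, 5, 6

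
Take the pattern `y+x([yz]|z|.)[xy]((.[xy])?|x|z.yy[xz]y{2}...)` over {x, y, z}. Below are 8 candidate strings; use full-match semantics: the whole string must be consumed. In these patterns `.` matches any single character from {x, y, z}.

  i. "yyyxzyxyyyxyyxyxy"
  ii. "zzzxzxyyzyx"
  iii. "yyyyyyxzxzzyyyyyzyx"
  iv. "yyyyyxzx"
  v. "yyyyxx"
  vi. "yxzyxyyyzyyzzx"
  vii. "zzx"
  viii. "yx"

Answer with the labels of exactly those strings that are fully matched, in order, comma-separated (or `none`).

iv

i → no match
ii → no match — must start with "y"
iii → no match
iv → match
v → no match
vi → no match
vii → no match — must start with "y"
viii → no match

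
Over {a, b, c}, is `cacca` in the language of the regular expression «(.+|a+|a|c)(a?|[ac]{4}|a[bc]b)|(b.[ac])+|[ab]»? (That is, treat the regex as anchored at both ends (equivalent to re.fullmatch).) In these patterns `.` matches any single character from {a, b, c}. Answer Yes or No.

Yes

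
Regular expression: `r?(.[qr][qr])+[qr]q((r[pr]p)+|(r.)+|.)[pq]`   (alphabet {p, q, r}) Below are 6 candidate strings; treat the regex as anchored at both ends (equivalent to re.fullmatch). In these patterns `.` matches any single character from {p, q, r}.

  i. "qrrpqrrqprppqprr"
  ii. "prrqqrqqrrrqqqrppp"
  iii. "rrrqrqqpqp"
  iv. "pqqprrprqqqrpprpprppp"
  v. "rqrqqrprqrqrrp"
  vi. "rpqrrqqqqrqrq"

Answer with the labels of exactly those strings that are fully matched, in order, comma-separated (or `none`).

i → no match
ii → match
iii. "rrrqrqqpqp" → no match
iv → match
v → match
vi → no match

ii, iv, v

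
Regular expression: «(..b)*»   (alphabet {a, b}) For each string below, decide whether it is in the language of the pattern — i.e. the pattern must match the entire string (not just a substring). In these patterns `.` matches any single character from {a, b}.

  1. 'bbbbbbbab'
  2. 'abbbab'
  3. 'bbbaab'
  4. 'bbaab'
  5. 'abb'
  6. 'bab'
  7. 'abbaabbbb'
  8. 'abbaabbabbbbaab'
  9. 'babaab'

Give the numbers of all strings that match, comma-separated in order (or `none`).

1, 2, 3, 5, 6, 7, 8, 9

1 → match
2 → match
3 → match
4 → no match
5 → match
6 → match
7 → match
8 → match
9 → match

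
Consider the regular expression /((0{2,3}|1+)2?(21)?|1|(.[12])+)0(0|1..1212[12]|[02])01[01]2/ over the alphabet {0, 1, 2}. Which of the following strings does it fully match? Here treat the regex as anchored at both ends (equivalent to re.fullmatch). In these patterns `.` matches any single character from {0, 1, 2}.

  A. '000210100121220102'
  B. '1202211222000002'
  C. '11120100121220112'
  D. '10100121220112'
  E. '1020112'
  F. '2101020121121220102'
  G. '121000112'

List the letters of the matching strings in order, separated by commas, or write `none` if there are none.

A, C, D, E, F, G

A → match
B → no match
C → match
D → match
E → match
F → match
G → match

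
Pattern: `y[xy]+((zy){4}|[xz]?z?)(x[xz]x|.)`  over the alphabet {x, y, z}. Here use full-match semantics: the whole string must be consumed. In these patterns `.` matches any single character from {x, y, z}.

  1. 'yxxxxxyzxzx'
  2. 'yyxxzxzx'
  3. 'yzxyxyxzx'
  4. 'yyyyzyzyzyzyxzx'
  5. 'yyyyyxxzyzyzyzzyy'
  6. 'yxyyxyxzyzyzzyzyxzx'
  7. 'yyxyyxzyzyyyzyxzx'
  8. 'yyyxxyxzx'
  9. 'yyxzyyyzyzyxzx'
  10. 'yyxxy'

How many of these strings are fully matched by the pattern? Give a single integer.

1 → match
2 → match
3 → no match
4 → match
5 → no match
6 → no match
7 → no match
8 → match
9 → no match
10 → match
Total matched: 5

5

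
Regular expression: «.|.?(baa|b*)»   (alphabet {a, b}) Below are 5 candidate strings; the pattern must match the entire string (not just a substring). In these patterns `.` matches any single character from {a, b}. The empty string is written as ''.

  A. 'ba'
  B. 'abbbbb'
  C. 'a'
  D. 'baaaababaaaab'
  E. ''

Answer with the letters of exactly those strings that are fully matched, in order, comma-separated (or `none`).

B, C, E

A → no match
B → match
C → match
D → no match
E → match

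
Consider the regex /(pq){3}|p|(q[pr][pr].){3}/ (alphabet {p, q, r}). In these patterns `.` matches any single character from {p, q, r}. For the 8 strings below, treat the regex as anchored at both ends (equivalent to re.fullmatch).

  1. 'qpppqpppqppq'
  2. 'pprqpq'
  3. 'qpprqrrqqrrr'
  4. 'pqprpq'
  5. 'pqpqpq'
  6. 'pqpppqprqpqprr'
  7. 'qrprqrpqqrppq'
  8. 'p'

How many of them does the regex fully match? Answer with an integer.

4

1 → match
2 → no match
3 → match
4 → no match
5 → match
6 → no match
7 → no match
8 → match
Total matched: 4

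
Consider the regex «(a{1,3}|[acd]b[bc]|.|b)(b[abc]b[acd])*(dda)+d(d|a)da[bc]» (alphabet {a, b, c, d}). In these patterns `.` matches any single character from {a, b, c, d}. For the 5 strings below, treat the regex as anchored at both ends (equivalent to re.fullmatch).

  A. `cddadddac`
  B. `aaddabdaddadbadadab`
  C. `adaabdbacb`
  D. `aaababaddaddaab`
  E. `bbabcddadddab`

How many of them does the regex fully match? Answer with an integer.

2

A. `cddadddac` → match
B → no match
C. `adaabdbacb` → no match
D → no match
E → match
Total matched: 2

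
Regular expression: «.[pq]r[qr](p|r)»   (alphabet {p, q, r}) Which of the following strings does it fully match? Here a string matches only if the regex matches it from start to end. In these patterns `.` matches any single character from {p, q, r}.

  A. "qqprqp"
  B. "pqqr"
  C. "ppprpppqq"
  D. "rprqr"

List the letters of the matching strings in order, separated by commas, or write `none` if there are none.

A → no match
B → no match
C → no match
D → match

D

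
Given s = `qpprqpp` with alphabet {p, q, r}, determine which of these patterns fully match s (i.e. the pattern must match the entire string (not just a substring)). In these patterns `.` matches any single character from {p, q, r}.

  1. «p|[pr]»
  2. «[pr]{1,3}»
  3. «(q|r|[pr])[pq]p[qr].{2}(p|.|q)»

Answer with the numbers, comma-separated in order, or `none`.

3

1 → no match
2 → no match
3 → match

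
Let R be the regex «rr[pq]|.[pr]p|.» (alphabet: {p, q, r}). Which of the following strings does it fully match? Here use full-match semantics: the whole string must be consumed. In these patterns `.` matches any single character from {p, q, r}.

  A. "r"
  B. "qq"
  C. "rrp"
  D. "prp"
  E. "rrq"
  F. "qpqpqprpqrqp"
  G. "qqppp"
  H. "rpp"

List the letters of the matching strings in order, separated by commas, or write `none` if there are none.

A, C, D, E, H

A. "r" → match
B. "qq" → no match
C. "rrp" → match
D. "prp" → match
E. "rrq" → match
F. "qpqpqprpqrqp" → no match
G. "qqppp" → no match
H. "rpp" → match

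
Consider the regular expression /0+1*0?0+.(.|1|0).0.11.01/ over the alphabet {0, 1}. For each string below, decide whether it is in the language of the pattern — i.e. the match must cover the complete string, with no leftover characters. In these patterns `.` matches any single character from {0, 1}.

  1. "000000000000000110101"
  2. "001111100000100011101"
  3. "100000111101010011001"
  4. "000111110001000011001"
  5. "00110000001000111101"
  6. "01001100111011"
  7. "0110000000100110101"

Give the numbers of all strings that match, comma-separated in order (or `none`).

1 → no match
2 → match
3 → no match — must start with "0"
4 → match
5 → match
6 → no match — must end with "01"
7 → no match

2, 4, 5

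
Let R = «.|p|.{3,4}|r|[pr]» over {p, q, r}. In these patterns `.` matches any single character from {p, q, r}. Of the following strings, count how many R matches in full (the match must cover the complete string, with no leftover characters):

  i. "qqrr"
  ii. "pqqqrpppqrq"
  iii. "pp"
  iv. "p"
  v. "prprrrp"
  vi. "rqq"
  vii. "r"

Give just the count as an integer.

4

i → match
ii → no match
iii → no match
iv → match
v → no match
vi → match
vii → match
Total matched: 4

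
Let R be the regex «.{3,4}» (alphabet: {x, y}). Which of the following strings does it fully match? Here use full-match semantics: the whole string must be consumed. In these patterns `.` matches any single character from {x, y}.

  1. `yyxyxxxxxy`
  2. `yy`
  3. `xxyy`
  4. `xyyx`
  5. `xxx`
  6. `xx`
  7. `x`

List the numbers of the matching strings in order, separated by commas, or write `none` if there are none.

3, 4, 5

1 → no match
2 → no match
3 → match
4 → match
5 → match
6 → no match
7 → no match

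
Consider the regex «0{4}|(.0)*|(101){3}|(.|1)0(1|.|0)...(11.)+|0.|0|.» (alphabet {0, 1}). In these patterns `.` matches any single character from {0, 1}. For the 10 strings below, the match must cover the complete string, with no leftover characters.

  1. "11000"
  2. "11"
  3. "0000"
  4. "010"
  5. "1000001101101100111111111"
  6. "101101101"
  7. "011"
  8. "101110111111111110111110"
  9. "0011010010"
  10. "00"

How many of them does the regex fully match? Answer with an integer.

4

1 → no match
2 → no match
3 → match
4 → no match
5 → no match
6 → match
7 → no match
8 → match
9 → no match
10 → match
Total matched: 4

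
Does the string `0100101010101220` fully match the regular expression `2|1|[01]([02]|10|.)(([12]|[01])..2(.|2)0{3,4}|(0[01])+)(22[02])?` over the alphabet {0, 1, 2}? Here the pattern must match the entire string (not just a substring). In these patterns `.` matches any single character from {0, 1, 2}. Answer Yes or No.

Yes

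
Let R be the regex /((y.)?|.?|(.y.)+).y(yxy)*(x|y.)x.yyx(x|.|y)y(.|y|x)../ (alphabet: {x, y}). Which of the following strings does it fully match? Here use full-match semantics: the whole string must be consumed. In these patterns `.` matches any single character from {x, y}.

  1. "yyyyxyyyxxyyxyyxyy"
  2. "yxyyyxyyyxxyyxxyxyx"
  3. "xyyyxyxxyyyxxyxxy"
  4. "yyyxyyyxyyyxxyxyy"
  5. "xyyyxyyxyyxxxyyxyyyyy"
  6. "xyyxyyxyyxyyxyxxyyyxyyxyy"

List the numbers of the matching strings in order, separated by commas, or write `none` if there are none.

1 → match
2 → match
3 → match
4 → match
5 → match
6 → match

1, 2, 3, 4, 5, 6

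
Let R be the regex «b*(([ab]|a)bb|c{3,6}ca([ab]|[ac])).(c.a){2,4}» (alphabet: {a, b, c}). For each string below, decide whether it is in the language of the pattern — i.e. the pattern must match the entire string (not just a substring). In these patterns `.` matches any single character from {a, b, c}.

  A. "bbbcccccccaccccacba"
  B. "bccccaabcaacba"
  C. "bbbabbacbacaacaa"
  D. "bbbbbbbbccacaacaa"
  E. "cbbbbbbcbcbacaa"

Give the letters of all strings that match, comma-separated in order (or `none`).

A → match
B → match
C → match
D → match
E → no match

A, B, C, D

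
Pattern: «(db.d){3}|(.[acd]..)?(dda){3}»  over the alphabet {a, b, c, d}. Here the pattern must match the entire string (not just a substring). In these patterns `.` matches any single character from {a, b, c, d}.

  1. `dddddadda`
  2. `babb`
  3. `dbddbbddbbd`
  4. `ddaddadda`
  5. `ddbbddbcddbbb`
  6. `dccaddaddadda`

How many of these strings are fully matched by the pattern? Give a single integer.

2

1 → no match
2 → no match
3 → no match
4 → match
5 → no match
6 → match
Total matched: 2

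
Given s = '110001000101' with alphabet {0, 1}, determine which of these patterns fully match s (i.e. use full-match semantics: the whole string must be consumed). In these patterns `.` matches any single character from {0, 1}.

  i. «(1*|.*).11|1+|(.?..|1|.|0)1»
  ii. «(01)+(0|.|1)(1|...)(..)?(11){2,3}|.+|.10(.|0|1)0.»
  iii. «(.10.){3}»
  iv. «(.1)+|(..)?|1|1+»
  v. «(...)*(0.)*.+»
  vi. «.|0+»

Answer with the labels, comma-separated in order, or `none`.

i → no match
ii → match
iii → match
iv → no match
v → match
vi → no match

ii, iii, v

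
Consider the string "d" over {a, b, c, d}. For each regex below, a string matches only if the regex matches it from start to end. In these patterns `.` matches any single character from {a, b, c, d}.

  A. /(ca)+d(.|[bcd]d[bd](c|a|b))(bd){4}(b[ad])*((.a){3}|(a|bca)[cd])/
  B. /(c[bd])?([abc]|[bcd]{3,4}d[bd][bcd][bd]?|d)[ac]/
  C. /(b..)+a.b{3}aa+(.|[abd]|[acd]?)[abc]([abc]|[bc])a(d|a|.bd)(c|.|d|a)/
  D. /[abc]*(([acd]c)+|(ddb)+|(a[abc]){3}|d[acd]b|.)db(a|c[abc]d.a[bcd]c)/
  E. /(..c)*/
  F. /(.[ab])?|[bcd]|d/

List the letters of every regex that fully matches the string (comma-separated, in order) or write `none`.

F

A → no match — must start with "ca"
B → no match
C → no match — must start with "b"
D → no match
E → no match
F → match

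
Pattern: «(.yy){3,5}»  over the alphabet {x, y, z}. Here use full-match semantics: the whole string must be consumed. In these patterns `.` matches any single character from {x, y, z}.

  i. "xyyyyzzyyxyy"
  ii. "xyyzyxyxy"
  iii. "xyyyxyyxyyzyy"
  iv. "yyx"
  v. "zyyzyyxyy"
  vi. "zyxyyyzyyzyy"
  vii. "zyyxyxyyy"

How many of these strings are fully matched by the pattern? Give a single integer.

i → no match
ii → no match — must end with "yy"
iii → no match
iv → no match — must end with "yy"
v → match
vi → no match
vii → no match
Total matched: 1

1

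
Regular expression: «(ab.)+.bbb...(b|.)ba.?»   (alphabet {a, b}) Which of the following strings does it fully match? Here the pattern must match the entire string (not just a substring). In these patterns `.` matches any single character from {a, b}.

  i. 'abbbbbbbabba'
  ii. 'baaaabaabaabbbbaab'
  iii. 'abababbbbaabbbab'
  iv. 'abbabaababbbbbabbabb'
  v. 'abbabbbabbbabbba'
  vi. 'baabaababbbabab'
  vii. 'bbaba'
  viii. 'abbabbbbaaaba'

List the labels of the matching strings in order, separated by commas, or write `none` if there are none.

viii

i → no match
ii → no match — must start with 'ab'
iii → no match
iv → no match
v → no match
vi → no match — must start with 'ab'
vii → no match — must start with 'ab'
viii → match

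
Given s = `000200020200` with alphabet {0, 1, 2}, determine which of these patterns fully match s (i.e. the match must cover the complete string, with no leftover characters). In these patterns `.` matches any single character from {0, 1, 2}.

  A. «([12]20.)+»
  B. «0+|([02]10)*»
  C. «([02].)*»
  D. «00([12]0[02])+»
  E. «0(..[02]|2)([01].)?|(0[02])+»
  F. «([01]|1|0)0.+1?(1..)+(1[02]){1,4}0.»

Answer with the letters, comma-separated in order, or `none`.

C, E

A → no match
B → no match
C → match
D → no match
E → match
F → no match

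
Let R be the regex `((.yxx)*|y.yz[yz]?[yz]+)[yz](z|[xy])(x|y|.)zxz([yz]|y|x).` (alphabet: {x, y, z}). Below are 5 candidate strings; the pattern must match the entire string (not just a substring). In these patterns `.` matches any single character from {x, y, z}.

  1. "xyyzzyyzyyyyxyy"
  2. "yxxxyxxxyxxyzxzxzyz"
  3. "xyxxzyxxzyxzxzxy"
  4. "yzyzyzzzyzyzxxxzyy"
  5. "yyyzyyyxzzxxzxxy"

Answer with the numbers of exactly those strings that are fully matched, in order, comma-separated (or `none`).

3

1 → no match
2 → no match
3 → match
4 → no match
5 → no match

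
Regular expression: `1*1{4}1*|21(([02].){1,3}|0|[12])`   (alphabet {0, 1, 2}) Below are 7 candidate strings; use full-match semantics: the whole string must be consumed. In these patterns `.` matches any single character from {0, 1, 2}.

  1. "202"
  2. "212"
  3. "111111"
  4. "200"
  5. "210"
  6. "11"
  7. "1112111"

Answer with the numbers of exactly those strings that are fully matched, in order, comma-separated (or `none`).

1 → no match
2 → match
3 → match
4 → no match
5 → match
6 → no match
7 → no match

2, 3, 5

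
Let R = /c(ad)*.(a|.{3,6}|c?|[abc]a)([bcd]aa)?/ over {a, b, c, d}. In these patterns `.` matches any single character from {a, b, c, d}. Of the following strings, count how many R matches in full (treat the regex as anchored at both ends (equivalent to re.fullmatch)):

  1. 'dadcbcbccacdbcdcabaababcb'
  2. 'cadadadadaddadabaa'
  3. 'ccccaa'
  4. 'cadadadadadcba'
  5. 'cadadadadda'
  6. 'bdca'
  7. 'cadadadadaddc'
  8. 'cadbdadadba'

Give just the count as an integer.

5

1 → no match — must start with 'c'
2 → match
3 → match
4 → match
5 → match
6 → no match — must start with 'c'
7 → match
8 → no match
Total matched: 5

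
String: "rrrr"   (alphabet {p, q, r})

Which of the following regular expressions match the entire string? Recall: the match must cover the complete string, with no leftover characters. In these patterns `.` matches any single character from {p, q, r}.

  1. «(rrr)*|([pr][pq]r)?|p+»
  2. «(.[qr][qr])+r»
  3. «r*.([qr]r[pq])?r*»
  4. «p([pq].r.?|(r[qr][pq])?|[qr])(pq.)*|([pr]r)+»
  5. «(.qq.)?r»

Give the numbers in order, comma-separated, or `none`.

2, 3, 4

1 → no match
2 → match
3 → match
4 → match
5 → no match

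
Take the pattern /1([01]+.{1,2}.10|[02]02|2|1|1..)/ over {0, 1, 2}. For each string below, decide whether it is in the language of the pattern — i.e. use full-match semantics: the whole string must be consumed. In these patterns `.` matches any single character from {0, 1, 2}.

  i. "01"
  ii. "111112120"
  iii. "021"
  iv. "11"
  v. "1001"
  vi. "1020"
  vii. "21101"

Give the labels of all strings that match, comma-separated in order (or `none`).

i → no match — must start with "1"
ii → no match
iii → no match — must start with "1"
iv → match
v → no match
vi → no match
vii → no match — must start with "1"

iv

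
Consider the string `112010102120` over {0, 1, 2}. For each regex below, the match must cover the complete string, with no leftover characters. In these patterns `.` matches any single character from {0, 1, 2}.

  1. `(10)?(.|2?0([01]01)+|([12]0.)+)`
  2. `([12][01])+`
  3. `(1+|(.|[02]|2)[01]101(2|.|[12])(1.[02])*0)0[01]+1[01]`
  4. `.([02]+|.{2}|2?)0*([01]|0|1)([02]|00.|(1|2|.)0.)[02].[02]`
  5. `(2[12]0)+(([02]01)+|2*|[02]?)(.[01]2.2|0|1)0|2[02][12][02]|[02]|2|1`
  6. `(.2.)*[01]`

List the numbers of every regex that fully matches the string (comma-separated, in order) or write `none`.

1 → no match
2 → match
3 → no match
4 → no match
5 → no match
6 → no match

2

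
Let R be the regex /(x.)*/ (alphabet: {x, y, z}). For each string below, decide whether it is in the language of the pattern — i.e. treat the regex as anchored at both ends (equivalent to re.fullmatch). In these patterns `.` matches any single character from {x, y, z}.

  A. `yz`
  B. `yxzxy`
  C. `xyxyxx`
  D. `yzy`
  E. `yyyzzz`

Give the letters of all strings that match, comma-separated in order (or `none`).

C

A → no match
B → no match
C → match
D → no match
E → no match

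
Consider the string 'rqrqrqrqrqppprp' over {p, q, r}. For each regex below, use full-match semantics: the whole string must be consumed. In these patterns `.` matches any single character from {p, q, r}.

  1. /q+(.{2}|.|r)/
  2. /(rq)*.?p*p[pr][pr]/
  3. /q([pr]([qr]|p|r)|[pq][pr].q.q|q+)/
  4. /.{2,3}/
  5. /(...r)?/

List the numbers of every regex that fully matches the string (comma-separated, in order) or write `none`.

2

1 → no match — must start with 'q'
2 → match
3 → no match — must start with 'q'
4 → no match
5 → no match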